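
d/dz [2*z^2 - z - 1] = 4*z - 1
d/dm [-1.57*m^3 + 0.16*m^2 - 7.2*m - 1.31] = -4.71*m^2 + 0.32*m - 7.2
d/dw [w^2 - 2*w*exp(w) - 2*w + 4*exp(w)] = -2*w*exp(w) + 2*w + 2*exp(w) - 2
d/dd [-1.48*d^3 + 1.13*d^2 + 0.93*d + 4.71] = -4.44*d^2 + 2.26*d + 0.93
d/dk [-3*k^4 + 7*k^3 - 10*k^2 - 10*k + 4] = -12*k^3 + 21*k^2 - 20*k - 10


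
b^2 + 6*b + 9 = (b + 3)^2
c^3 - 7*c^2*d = c^2*(c - 7*d)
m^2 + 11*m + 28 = (m + 4)*(m + 7)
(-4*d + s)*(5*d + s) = -20*d^2 + d*s + s^2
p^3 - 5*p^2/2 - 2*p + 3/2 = (p - 3)*(p - 1/2)*(p + 1)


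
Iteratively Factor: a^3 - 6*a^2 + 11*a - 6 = (a - 1)*(a^2 - 5*a + 6) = (a - 2)*(a - 1)*(a - 3)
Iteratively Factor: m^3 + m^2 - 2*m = (m)*(m^2 + m - 2) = m*(m - 1)*(m + 2)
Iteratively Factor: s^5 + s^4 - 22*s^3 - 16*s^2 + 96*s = (s + 4)*(s^4 - 3*s^3 - 10*s^2 + 24*s) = (s + 3)*(s + 4)*(s^3 - 6*s^2 + 8*s) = (s - 2)*(s + 3)*(s + 4)*(s^2 - 4*s) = s*(s - 2)*(s + 3)*(s + 4)*(s - 4)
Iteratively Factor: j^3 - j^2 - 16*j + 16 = (j - 4)*(j^2 + 3*j - 4) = (j - 4)*(j - 1)*(j + 4)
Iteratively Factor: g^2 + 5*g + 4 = (g + 4)*(g + 1)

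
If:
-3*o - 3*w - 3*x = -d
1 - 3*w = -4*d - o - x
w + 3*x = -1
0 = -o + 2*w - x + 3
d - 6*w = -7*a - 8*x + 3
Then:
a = -62/147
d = -9/7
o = 2/3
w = -8/7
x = 1/21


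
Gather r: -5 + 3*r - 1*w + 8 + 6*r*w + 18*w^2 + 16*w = r*(6*w + 3) + 18*w^2 + 15*w + 3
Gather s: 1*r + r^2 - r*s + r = r^2 - r*s + 2*r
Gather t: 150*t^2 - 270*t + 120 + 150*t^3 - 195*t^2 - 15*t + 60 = 150*t^3 - 45*t^2 - 285*t + 180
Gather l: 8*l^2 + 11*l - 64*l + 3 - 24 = 8*l^2 - 53*l - 21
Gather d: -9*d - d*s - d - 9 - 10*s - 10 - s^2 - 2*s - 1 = d*(-s - 10) - s^2 - 12*s - 20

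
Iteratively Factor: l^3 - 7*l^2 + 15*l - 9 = (l - 3)*(l^2 - 4*l + 3) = (l - 3)^2*(l - 1)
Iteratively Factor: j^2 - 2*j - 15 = (j - 5)*(j + 3)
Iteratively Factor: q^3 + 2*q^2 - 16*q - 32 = (q + 4)*(q^2 - 2*q - 8) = (q + 2)*(q + 4)*(q - 4)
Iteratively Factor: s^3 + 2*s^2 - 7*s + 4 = (s + 4)*(s^2 - 2*s + 1) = (s - 1)*(s + 4)*(s - 1)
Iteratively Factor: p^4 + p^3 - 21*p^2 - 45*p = (p + 3)*(p^3 - 2*p^2 - 15*p) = p*(p + 3)*(p^2 - 2*p - 15) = p*(p - 5)*(p + 3)*(p + 3)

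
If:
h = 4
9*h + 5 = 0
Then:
No Solution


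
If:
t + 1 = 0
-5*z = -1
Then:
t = -1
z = 1/5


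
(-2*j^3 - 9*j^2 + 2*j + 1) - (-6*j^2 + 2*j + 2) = -2*j^3 - 3*j^2 - 1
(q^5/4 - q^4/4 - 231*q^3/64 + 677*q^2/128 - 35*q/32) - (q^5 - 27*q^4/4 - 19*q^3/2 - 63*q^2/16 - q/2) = -3*q^5/4 + 13*q^4/2 + 377*q^3/64 + 1181*q^2/128 - 19*q/32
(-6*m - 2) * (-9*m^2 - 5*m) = 54*m^3 + 48*m^2 + 10*m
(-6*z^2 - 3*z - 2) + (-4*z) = -6*z^2 - 7*z - 2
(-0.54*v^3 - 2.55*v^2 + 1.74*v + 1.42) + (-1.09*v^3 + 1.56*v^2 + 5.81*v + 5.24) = -1.63*v^3 - 0.99*v^2 + 7.55*v + 6.66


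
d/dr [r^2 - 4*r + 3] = 2*r - 4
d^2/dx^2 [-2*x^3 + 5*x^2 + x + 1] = 10 - 12*x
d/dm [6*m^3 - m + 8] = 18*m^2 - 1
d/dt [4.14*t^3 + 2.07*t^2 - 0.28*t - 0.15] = 12.42*t^2 + 4.14*t - 0.28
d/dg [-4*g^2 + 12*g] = 12 - 8*g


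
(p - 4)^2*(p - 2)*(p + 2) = p^4 - 8*p^3 + 12*p^2 + 32*p - 64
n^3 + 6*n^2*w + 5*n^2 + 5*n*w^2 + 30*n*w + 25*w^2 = (n + 5)*(n + w)*(n + 5*w)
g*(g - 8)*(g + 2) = g^3 - 6*g^2 - 16*g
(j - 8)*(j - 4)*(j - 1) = j^3 - 13*j^2 + 44*j - 32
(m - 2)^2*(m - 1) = m^3 - 5*m^2 + 8*m - 4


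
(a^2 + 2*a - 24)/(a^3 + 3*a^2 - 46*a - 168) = (a - 4)/(a^2 - 3*a - 28)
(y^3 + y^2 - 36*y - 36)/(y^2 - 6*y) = y + 7 + 6/y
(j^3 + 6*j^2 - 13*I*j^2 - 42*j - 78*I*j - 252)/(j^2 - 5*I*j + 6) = (j^2 + j*(6 - 7*I) - 42*I)/(j + I)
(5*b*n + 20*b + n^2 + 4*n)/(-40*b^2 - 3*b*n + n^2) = (-n - 4)/(8*b - n)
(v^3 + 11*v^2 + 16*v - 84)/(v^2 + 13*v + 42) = v - 2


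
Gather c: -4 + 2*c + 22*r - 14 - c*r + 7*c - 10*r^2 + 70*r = c*(9 - r) - 10*r^2 + 92*r - 18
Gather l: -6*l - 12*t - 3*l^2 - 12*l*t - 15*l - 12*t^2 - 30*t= -3*l^2 + l*(-12*t - 21) - 12*t^2 - 42*t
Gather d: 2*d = 2*d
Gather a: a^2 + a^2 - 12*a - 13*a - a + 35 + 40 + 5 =2*a^2 - 26*a + 80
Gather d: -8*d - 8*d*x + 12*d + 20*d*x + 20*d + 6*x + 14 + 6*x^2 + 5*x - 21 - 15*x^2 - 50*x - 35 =d*(12*x + 24) - 9*x^2 - 39*x - 42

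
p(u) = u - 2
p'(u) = 1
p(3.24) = 1.24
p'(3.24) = 1.00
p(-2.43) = -4.43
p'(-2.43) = 1.00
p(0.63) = -1.37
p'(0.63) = 1.00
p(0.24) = -1.76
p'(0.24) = 1.00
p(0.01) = -1.99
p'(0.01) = 1.00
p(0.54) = -1.46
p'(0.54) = 1.00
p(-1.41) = -3.41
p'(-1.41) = 1.00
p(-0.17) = -2.17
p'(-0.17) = 1.00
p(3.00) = 1.00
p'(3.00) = 1.00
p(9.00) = 7.00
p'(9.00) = 1.00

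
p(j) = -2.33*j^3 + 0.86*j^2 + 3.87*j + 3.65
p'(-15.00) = -1594.68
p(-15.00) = 8002.85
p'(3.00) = -53.88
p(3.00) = -39.91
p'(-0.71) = -0.87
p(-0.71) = 2.17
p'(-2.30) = -37.06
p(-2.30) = 27.65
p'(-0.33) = 2.54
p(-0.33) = 2.55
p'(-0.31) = 2.67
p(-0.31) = 2.60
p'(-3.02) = -65.08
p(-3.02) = 63.98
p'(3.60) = -80.53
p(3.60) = -79.98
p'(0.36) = 3.58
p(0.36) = 5.05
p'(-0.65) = -0.20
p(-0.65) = 2.14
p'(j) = -6.99*j^2 + 1.72*j + 3.87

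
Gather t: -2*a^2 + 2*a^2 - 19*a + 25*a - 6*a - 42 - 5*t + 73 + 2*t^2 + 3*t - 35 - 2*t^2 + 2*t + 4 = 0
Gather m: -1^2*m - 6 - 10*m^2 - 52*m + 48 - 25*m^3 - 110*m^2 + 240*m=-25*m^3 - 120*m^2 + 187*m + 42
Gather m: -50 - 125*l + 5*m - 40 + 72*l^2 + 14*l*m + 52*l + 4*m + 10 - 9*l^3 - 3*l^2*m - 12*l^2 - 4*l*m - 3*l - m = -9*l^3 + 60*l^2 - 76*l + m*(-3*l^2 + 10*l + 8) - 80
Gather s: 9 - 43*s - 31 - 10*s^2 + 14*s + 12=-10*s^2 - 29*s - 10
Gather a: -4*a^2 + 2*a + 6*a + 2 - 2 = -4*a^2 + 8*a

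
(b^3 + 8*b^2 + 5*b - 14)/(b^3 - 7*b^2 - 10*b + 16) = (b + 7)/(b - 8)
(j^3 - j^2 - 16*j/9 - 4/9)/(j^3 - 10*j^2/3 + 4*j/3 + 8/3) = (j + 1/3)/(j - 2)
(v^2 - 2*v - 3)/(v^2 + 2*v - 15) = (v + 1)/(v + 5)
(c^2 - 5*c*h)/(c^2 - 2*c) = (c - 5*h)/(c - 2)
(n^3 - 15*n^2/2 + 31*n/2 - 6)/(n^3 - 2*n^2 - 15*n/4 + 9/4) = 2*(n - 4)/(2*n + 3)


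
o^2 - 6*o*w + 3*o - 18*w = (o + 3)*(o - 6*w)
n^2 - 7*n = n*(n - 7)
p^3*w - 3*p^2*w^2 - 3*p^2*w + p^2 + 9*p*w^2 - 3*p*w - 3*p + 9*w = (p - 3)*(p - 3*w)*(p*w + 1)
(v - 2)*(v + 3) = v^2 + v - 6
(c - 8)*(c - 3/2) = c^2 - 19*c/2 + 12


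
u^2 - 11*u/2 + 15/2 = (u - 3)*(u - 5/2)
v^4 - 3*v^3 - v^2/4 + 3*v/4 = v*(v - 3)*(v - 1/2)*(v + 1/2)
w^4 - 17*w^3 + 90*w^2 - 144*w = w*(w - 8)*(w - 6)*(w - 3)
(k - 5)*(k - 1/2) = k^2 - 11*k/2 + 5/2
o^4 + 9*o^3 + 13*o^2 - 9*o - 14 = (o - 1)*(o + 1)*(o + 2)*(o + 7)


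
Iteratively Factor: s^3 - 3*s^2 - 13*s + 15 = (s - 5)*(s^2 + 2*s - 3) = (s - 5)*(s + 3)*(s - 1)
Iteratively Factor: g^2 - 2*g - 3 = (g + 1)*(g - 3)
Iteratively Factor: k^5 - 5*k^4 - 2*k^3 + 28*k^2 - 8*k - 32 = (k - 2)*(k^4 - 3*k^3 - 8*k^2 + 12*k + 16) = (k - 2)*(k + 1)*(k^3 - 4*k^2 - 4*k + 16) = (k - 2)*(k + 1)*(k + 2)*(k^2 - 6*k + 8) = (k - 4)*(k - 2)*(k + 1)*(k + 2)*(k - 2)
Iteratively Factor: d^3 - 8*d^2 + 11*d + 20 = (d - 4)*(d^2 - 4*d - 5) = (d - 4)*(d + 1)*(d - 5)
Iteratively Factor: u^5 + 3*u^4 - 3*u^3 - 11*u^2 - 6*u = (u - 2)*(u^4 + 5*u^3 + 7*u^2 + 3*u) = (u - 2)*(u + 1)*(u^3 + 4*u^2 + 3*u) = (u - 2)*(u + 1)^2*(u^2 + 3*u) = u*(u - 2)*(u + 1)^2*(u + 3)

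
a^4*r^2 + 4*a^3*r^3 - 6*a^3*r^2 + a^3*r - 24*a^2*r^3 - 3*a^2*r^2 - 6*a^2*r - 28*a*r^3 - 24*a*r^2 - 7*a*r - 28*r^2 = (a - 7)*(a + 4*r)*(a*r + 1)*(a*r + r)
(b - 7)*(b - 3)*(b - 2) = b^3 - 12*b^2 + 41*b - 42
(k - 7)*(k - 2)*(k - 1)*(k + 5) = k^4 - 5*k^3 - 27*k^2 + 101*k - 70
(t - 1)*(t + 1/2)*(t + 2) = t^3 + 3*t^2/2 - 3*t/2 - 1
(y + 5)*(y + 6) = y^2 + 11*y + 30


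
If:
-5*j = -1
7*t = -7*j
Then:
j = 1/5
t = -1/5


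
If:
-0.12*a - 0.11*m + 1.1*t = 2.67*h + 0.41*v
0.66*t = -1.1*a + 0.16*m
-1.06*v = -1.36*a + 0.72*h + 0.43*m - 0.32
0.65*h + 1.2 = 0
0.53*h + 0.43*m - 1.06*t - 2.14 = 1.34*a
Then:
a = 3.09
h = -1.85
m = 10.41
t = -2.62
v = 1.29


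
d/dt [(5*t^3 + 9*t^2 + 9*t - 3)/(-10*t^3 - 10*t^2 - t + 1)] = 2*(20*t^4 + 85*t^3 + 3*t^2 - 21*t + 3)/(100*t^6 + 200*t^5 + 120*t^4 - 19*t^2 - 2*t + 1)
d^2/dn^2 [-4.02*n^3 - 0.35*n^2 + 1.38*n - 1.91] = -24.12*n - 0.7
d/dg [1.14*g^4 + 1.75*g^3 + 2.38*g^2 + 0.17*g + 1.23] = 4.56*g^3 + 5.25*g^2 + 4.76*g + 0.17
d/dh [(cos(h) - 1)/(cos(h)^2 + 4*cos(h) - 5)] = sin(h)/(cos(h) + 5)^2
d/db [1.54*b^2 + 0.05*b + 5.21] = 3.08*b + 0.05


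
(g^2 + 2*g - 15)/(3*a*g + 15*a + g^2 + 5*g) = (g - 3)/(3*a + g)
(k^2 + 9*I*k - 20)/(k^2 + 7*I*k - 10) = (k + 4*I)/(k + 2*I)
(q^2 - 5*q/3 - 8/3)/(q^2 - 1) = (q - 8/3)/(q - 1)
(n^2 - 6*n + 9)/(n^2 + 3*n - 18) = (n - 3)/(n + 6)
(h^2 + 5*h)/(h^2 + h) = (h + 5)/(h + 1)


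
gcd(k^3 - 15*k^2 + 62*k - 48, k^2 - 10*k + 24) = k - 6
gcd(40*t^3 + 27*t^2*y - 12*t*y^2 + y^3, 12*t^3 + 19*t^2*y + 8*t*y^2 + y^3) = t + y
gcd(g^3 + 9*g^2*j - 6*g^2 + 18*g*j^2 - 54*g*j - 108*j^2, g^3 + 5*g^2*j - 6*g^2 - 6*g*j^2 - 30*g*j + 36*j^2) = g^2 + 6*g*j - 6*g - 36*j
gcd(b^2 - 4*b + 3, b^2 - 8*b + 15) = b - 3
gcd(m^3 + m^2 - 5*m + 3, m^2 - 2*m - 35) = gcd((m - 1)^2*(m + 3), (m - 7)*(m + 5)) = 1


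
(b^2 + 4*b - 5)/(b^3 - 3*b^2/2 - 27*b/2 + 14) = 2*(b + 5)/(2*b^2 - b - 28)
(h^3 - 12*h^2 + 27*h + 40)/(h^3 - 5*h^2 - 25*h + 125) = (h^2 - 7*h - 8)/(h^2 - 25)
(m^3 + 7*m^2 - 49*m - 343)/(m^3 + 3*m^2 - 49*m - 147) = (m + 7)/(m + 3)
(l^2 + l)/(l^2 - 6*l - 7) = l/(l - 7)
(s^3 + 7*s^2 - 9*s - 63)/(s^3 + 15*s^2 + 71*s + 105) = (s - 3)/(s + 5)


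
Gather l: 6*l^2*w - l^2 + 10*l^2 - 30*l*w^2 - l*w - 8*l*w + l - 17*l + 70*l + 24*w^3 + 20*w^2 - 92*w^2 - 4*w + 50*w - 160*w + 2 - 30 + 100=l^2*(6*w + 9) + l*(-30*w^2 - 9*w + 54) + 24*w^3 - 72*w^2 - 114*w + 72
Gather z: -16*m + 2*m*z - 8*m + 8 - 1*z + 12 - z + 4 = -24*m + z*(2*m - 2) + 24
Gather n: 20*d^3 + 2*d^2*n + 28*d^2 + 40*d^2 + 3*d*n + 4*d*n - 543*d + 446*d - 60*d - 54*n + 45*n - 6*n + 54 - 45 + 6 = 20*d^3 + 68*d^2 - 157*d + n*(2*d^2 + 7*d - 15) + 15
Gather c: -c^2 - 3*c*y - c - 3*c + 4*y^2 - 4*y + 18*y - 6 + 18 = -c^2 + c*(-3*y - 4) + 4*y^2 + 14*y + 12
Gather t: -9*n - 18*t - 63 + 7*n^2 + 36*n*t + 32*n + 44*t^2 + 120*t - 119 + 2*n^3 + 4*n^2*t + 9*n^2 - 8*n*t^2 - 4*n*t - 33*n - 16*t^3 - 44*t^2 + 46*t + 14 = 2*n^3 + 16*n^2 - 8*n*t^2 - 10*n - 16*t^3 + t*(4*n^2 + 32*n + 148) - 168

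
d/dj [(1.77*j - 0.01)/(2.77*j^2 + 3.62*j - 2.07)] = (-4.9029*j^2 + 0.0553999999999997*j - 3.6277)/(7.6729*j^4 + 20.0548*j^3 + 1.6366*j^2 - 14.9868*j + 4.2849)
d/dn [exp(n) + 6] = exp(n)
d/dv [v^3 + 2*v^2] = v*(3*v + 4)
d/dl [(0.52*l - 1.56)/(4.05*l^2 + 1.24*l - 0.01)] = (-2.106*l^2 + 12.636*l + 1.9292)/(16.4025*l^4 + 10.044*l^3 + 1.4566*l^2 - 0.0248*l + 0.0001)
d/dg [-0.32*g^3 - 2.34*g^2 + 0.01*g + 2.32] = -0.96*g^2 - 4.68*g + 0.01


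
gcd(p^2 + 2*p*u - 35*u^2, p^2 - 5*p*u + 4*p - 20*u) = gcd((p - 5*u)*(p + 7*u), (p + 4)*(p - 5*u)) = p - 5*u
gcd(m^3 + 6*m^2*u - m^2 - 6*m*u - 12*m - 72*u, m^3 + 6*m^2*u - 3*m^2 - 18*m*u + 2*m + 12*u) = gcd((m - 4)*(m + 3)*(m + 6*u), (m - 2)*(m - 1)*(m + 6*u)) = m + 6*u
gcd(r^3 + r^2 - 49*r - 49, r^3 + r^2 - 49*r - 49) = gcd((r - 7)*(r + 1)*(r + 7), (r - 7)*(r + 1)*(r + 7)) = r^3 + r^2 - 49*r - 49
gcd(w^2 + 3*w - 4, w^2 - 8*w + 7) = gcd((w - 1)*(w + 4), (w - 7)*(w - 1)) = w - 1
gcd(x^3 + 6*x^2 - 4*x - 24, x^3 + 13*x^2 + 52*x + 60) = x^2 + 8*x + 12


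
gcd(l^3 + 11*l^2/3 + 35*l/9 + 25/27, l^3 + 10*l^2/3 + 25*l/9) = l^2 + 10*l/3 + 25/9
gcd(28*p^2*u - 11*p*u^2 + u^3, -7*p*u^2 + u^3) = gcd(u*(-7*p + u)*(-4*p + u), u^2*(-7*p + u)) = 7*p*u - u^2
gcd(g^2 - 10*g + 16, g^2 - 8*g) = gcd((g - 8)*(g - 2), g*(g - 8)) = g - 8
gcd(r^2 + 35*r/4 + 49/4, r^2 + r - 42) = r + 7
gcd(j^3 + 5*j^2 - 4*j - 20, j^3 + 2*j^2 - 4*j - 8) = j^2 - 4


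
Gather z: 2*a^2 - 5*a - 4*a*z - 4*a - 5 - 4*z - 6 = 2*a^2 - 9*a + z*(-4*a - 4) - 11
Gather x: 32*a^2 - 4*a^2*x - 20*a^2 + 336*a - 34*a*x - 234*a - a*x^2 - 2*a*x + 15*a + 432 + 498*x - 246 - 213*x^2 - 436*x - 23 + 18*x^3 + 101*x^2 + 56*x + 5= 12*a^2 + 117*a + 18*x^3 + x^2*(-a - 112) + x*(-4*a^2 - 36*a + 118) + 168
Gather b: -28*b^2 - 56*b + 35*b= -28*b^2 - 21*b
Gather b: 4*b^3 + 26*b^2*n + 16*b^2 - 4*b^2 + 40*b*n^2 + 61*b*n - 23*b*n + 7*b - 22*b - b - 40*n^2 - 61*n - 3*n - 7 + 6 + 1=4*b^3 + b^2*(26*n + 12) + b*(40*n^2 + 38*n - 16) - 40*n^2 - 64*n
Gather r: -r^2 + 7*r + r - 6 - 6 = -r^2 + 8*r - 12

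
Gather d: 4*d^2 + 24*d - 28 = 4*d^2 + 24*d - 28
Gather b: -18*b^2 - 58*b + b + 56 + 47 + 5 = -18*b^2 - 57*b + 108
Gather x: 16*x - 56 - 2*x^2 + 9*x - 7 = -2*x^2 + 25*x - 63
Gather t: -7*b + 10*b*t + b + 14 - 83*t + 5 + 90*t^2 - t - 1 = -6*b + 90*t^2 + t*(10*b - 84) + 18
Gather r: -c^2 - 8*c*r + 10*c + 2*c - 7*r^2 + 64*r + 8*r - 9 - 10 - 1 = -c^2 + 12*c - 7*r^2 + r*(72 - 8*c) - 20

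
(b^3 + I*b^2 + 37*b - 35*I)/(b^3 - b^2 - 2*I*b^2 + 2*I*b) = (b^3 + I*b^2 + 37*b - 35*I)/(b*(b^2 - b - 2*I*b + 2*I))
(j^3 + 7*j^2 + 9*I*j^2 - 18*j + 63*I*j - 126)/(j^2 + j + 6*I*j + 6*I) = (j^2 + j*(7 + 3*I) + 21*I)/(j + 1)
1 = 1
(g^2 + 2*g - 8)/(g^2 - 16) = (g - 2)/(g - 4)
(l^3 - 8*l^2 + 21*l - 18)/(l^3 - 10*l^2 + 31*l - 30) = (l - 3)/(l - 5)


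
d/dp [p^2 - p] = 2*p - 1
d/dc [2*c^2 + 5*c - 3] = 4*c + 5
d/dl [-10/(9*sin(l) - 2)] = 90*cos(l)/(9*sin(l) - 2)^2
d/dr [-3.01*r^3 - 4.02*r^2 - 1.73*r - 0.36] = -9.03*r^2 - 8.04*r - 1.73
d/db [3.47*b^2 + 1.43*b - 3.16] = 6.94*b + 1.43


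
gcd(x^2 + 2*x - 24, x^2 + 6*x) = x + 6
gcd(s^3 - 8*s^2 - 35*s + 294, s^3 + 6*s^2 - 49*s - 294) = s^2 - s - 42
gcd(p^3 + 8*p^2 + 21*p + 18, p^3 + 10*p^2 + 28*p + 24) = p + 2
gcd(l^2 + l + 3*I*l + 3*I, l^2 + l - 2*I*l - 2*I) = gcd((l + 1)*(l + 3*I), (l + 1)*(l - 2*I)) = l + 1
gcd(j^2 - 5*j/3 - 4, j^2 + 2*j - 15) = j - 3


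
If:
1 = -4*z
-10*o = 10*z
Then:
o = 1/4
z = -1/4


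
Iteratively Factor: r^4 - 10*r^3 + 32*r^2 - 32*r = (r - 2)*(r^3 - 8*r^2 + 16*r) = (r - 4)*(r - 2)*(r^2 - 4*r) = (r - 4)^2*(r - 2)*(r)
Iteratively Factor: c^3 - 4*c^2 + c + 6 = (c + 1)*(c^2 - 5*c + 6) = (c - 3)*(c + 1)*(c - 2)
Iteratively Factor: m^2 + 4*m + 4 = (m + 2)*(m + 2)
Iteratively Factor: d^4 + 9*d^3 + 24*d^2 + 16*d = (d + 4)*(d^3 + 5*d^2 + 4*d) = d*(d + 4)*(d^2 + 5*d + 4) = d*(d + 1)*(d + 4)*(d + 4)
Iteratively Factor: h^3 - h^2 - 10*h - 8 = (h + 1)*(h^2 - 2*h - 8) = (h + 1)*(h + 2)*(h - 4)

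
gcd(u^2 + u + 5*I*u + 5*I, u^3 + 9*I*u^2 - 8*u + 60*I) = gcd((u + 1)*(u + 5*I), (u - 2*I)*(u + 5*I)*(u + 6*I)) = u + 5*I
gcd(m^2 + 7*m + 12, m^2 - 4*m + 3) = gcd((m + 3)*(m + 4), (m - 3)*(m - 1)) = 1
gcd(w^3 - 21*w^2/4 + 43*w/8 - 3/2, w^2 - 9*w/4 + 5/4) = 1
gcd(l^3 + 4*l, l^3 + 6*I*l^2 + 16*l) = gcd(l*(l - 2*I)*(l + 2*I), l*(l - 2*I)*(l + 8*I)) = l^2 - 2*I*l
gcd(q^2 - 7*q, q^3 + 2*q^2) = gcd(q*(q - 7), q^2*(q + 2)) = q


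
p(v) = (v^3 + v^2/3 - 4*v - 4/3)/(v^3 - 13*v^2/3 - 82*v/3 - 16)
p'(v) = (-3*v^2 + 26*v/3 + 82/3)*(v^3 + v^2/3 - 4*v - 4/3)/(v^3 - 13*v^2/3 - 82*v/3 - 16)^2 + (3*v^2 + 2*v/3 - 4)/(v^3 - 13*v^2/3 - 82*v/3 - 16)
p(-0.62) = -1.08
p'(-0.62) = 26.93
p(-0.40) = -0.04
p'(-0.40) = 0.83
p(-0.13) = 0.06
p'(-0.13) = 0.19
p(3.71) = -0.31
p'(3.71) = -0.27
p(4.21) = -0.47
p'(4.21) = -0.35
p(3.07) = -0.17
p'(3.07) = -0.20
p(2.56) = -0.08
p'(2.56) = -0.15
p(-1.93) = 0.03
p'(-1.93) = 0.44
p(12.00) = 2.27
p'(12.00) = -0.33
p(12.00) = 2.27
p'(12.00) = -0.33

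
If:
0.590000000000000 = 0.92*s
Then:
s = 0.64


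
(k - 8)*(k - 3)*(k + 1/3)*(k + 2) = k^4 - 26*k^3/3 - k^2 + 146*k/3 + 16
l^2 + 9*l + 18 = (l + 3)*(l + 6)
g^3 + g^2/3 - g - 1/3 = (g - 1)*(g + 1/3)*(g + 1)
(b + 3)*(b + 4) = b^2 + 7*b + 12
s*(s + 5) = s^2 + 5*s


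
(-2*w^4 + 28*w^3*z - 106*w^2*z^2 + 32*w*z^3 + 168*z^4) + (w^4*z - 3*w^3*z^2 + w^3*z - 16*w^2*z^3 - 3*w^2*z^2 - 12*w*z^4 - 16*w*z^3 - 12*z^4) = w^4*z - 2*w^4 - 3*w^3*z^2 + 29*w^3*z - 16*w^2*z^3 - 109*w^2*z^2 - 12*w*z^4 + 16*w*z^3 + 156*z^4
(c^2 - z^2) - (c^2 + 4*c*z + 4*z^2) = -4*c*z - 5*z^2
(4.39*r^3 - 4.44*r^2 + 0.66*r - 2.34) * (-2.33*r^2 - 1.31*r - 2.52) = -10.2287*r^5 + 4.5943*r^4 - 6.7842*r^3 + 15.7764*r^2 + 1.4022*r + 5.8968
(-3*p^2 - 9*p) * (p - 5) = -3*p^3 + 6*p^2 + 45*p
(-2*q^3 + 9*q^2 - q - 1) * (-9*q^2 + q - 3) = 18*q^5 - 83*q^4 + 24*q^3 - 19*q^2 + 2*q + 3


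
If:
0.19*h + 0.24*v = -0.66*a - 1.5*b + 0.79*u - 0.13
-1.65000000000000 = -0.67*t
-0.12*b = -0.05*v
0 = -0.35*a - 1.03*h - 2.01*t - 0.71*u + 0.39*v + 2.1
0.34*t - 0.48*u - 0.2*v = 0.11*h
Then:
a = 5.87385321922795 - 2.9153081351831*v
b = 0.416666666666667*v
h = 1.96726343192592*v - 7.0845541151663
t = 2.46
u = 3.3679466364669 - 0.867497869816357*v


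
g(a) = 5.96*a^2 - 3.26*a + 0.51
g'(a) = 11.92*a - 3.26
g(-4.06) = 111.99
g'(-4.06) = -51.66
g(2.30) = 24.54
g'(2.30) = 24.16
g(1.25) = 5.75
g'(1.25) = 11.64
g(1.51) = 9.18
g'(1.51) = 14.74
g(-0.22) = 1.52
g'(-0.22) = -5.88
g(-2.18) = 35.94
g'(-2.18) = -29.25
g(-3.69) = 93.69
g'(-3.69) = -47.24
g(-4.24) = 121.48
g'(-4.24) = -53.80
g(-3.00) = 63.93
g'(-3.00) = -39.02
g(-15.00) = 1390.41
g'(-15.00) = -182.06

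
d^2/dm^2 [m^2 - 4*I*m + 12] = 2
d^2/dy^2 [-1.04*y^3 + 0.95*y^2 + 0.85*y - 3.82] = 1.9 - 6.24*y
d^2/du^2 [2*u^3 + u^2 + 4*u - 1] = 12*u + 2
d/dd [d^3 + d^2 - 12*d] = 3*d^2 + 2*d - 12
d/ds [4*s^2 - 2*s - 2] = 8*s - 2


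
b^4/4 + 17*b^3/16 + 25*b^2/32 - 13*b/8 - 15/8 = (b/2 + 1)^2*(b - 5/4)*(b + 3/2)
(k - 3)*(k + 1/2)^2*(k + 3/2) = k^4 - k^3/2 - 23*k^2/4 - 39*k/8 - 9/8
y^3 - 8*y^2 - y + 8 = (y - 8)*(y - 1)*(y + 1)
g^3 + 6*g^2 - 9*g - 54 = (g - 3)*(g + 3)*(g + 6)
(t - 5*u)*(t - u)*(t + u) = t^3 - 5*t^2*u - t*u^2 + 5*u^3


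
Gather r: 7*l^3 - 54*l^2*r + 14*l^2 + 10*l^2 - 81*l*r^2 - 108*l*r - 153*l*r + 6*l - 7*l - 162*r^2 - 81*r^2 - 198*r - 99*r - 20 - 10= 7*l^3 + 24*l^2 - l + r^2*(-81*l - 243) + r*(-54*l^2 - 261*l - 297) - 30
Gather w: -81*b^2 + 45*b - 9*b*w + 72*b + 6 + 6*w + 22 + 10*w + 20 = -81*b^2 + 117*b + w*(16 - 9*b) + 48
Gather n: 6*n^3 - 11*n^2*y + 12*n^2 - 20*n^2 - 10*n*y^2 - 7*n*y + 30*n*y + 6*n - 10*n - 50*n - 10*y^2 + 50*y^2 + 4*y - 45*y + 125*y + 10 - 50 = 6*n^3 + n^2*(-11*y - 8) + n*(-10*y^2 + 23*y - 54) + 40*y^2 + 84*y - 40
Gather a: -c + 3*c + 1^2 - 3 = 2*c - 2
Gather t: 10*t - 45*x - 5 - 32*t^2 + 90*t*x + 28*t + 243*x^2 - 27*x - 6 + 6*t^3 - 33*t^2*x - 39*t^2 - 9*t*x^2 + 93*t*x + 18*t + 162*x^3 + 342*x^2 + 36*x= 6*t^3 + t^2*(-33*x - 71) + t*(-9*x^2 + 183*x + 56) + 162*x^3 + 585*x^2 - 36*x - 11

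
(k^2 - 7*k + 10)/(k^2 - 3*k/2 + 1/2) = 2*(k^2 - 7*k + 10)/(2*k^2 - 3*k + 1)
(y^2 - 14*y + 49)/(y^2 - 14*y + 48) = (y^2 - 14*y + 49)/(y^2 - 14*y + 48)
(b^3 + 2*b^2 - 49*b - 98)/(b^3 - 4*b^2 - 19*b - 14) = (b + 7)/(b + 1)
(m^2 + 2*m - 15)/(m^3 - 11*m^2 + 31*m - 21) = (m + 5)/(m^2 - 8*m + 7)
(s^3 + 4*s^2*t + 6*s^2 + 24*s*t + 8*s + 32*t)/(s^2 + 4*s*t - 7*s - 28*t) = (s^2 + 6*s + 8)/(s - 7)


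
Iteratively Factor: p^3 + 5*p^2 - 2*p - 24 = (p - 2)*(p^2 + 7*p + 12) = (p - 2)*(p + 4)*(p + 3)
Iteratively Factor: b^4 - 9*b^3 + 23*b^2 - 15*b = (b - 1)*(b^3 - 8*b^2 + 15*b) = (b - 3)*(b - 1)*(b^2 - 5*b) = b*(b - 3)*(b - 1)*(b - 5)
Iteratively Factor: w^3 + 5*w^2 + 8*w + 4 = (w + 2)*(w^2 + 3*w + 2) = (w + 2)^2*(w + 1)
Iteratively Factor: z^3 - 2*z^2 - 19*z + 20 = (z + 4)*(z^2 - 6*z + 5) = (z - 5)*(z + 4)*(z - 1)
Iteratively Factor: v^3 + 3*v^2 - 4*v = (v - 1)*(v^2 + 4*v) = v*(v - 1)*(v + 4)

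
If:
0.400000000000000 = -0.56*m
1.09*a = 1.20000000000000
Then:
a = 1.10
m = -0.71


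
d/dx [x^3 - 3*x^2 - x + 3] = 3*x^2 - 6*x - 1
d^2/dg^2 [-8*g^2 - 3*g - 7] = -16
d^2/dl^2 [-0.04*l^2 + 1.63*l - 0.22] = -0.0800000000000000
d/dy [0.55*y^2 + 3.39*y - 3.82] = 1.1*y + 3.39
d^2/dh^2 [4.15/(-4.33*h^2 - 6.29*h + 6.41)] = (155.61587*h^2 + 226.05631*h - 4.15*(8.66*h + 6.29)*(17.32*h + 12.58) - 230.36899)/(4.33*h^2 + 6.29*h - 6.41)^3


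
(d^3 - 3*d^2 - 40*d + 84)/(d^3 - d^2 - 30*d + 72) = (d^2 - 9*d + 14)/(d^2 - 7*d + 12)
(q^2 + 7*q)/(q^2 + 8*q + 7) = q/(q + 1)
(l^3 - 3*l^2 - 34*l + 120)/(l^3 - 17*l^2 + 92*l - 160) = (l + 6)/(l - 8)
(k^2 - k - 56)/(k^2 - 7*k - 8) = (k + 7)/(k + 1)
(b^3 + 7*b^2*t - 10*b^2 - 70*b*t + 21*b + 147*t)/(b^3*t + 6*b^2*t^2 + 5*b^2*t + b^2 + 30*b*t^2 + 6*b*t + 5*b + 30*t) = (b^3 + 7*b^2*t - 10*b^2 - 70*b*t + 21*b + 147*t)/(b^3*t + 6*b^2*t^2 + 5*b^2*t + b^2 + 30*b*t^2 + 6*b*t + 5*b + 30*t)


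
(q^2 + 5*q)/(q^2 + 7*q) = (q + 5)/(q + 7)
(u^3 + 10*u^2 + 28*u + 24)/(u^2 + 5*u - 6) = (u^2 + 4*u + 4)/(u - 1)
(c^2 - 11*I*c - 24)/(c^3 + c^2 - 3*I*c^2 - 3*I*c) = (c - 8*I)/(c*(c + 1))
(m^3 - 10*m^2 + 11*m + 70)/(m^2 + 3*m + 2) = (m^2 - 12*m + 35)/(m + 1)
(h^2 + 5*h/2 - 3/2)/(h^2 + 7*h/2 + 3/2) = (2*h - 1)/(2*h + 1)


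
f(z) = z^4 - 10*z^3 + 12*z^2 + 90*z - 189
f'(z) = 4*z^3 - 30*z^2 + 24*z + 90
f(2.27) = -13.28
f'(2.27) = 36.68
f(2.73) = -1.78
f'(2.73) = 13.32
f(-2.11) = -211.71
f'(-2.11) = -131.78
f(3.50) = -5.69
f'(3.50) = -22.00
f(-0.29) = -213.84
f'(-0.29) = 80.42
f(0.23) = -167.78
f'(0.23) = 93.98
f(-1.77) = -245.44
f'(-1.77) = -68.65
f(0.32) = -159.29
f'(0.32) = 94.74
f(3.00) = 0.00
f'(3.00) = 0.00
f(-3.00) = 0.00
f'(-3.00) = -360.00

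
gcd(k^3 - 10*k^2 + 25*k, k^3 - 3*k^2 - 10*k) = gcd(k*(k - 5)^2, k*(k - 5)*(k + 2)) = k^2 - 5*k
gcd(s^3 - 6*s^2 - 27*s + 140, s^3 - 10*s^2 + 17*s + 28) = s^2 - 11*s + 28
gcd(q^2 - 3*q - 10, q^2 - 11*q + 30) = q - 5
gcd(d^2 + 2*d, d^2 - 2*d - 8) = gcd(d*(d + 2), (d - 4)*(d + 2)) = d + 2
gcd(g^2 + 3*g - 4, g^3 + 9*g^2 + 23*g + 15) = 1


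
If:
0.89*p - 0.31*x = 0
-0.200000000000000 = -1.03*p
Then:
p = 0.19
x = 0.56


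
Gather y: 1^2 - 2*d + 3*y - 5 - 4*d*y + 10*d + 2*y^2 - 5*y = 8*d + 2*y^2 + y*(-4*d - 2) - 4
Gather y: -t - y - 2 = -t - y - 2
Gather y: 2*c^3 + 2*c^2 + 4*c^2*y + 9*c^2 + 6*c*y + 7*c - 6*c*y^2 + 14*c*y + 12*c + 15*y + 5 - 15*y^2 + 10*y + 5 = 2*c^3 + 11*c^2 + 19*c + y^2*(-6*c - 15) + y*(4*c^2 + 20*c + 25) + 10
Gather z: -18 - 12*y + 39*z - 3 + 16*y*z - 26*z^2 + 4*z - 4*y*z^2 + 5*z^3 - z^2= -12*y + 5*z^3 + z^2*(-4*y - 27) + z*(16*y + 43) - 21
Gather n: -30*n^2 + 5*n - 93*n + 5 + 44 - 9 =-30*n^2 - 88*n + 40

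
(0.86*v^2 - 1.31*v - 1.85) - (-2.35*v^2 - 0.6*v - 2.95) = 3.21*v^2 - 0.71*v + 1.1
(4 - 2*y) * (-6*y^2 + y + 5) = 12*y^3 - 26*y^2 - 6*y + 20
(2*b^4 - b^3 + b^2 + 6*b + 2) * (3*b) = 6*b^5 - 3*b^4 + 3*b^3 + 18*b^2 + 6*b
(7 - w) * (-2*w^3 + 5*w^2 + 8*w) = 2*w^4 - 19*w^3 + 27*w^2 + 56*w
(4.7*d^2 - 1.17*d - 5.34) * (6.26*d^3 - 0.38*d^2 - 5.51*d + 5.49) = 29.422*d^5 - 9.1102*d^4 - 58.8808*d^3 + 34.2789*d^2 + 23.0001*d - 29.3166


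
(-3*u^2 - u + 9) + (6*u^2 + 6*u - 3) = 3*u^2 + 5*u + 6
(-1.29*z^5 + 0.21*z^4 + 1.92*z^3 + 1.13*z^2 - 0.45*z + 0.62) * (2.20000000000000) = -2.838*z^5 + 0.462*z^4 + 4.224*z^3 + 2.486*z^2 - 0.99*z + 1.364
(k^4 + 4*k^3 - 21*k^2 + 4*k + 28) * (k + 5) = k^5 + 9*k^4 - k^3 - 101*k^2 + 48*k + 140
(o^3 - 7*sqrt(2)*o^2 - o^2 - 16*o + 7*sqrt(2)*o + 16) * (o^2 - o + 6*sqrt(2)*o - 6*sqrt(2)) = o^5 - 2*o^4 - sqrt(2)*o^4 - 99*o^3 + 2*sqrt(2)*o^3 - 97*sqrt(2)*o^2 + 200*o^2 - 100*o + 192*sqrt(2)*o - 96*sqrt(2)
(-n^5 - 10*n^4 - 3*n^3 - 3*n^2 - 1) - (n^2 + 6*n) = -n^5 - 10*n^4 - 3*n^3 - 4*n^2 - 6*n - 1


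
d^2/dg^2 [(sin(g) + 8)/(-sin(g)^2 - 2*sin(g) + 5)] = (sin(g)^5 + 30*sin(g)^4 + 76*sin(g)^3 + 154*sin(g)^2 - 21*sin(g) - 164)/(sin(g)^2 + 2*sin(g) - 5)^3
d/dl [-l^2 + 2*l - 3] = 2 - 2*l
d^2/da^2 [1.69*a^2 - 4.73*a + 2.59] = 3.38000000000000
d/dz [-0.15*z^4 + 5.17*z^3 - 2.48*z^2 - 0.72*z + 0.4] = -0.6*z^3 + 15.51*z^2 - 4.96*z - 0.72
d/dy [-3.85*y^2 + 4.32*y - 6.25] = 4.32 - 7.7*y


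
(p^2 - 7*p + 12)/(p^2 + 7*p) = (p^2 - 7*p + 12)/(p*(p + 7))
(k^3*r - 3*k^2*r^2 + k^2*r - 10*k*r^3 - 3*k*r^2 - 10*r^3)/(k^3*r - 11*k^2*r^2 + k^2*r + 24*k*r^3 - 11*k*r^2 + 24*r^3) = (k^2 - 3*k*r - 10*r^2)/(k^2 - 11*k*r + 24*r^2)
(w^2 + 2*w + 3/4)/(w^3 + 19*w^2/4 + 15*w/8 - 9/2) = 2*(2*w + 1)/(4*w^2 + 13*w - 12)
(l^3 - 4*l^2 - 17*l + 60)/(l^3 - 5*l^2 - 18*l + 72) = (l - 5)/(l - 6)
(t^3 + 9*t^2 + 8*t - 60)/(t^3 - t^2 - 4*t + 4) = (t^2 + 11*t + 30)/(t^2 + t - 2)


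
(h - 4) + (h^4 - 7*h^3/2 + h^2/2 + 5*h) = h^4 - 7*h^3/2 + h^2/2 + 6*h - 4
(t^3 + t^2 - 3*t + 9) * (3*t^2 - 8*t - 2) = 3*t^5 - 5*t^4 - 19*t^3 + 49*t^2 - 66*t - 18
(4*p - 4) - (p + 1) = 3*p - 5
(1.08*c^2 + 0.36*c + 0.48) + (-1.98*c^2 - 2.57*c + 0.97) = -0.9*c^2 - 2.21*c + 1.45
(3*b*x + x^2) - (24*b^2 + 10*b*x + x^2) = -24*b^2 - 7*b*x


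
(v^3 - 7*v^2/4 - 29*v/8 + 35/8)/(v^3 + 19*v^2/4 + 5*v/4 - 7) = (v - 5/2)/(v + 4)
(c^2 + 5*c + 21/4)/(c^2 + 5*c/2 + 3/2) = (c + 7/2)/(c + 1)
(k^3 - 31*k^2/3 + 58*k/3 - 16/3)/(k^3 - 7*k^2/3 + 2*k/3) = (k - 8)/k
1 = 1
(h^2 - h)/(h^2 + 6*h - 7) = h/(h + 7)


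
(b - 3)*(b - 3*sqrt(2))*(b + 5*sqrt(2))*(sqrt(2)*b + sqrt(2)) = sqrt(2)*b^4 - 2*sqrt(2)*b^3 + 4*b^3 - 33*sqrt(2)*b^2 - 8*b^2 - 12*b + 60*sqrt(2)*b + 90*sqrt(2)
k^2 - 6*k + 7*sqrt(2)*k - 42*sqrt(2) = (k - 6)*(k + 7*sqrt(2))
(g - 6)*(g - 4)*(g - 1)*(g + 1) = g^4 - 10*g^3 + 23*g^2 + 10*g - 24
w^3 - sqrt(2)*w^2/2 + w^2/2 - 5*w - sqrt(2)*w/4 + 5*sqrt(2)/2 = (w - 2)*(w + 5/2)*(w - sqrt(2)/2)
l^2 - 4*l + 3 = (l - 3)*(l - 1)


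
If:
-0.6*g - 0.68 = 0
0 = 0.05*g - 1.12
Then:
No Solution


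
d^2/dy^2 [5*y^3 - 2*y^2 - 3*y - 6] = 30*y - 4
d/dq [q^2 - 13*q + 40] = 2*q - 13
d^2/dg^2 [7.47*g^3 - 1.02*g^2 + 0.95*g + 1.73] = 44.82*g - 2.04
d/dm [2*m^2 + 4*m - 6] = 4*m + 4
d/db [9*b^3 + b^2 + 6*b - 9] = 27*b^2 + 2*b + 6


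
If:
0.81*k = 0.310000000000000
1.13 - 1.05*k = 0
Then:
No Solution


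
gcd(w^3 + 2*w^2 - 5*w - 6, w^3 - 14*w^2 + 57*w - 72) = 1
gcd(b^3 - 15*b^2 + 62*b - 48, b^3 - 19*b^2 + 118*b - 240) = b^2 - 14*b + 48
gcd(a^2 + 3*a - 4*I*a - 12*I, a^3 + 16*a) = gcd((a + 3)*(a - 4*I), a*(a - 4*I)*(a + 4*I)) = a - 4*I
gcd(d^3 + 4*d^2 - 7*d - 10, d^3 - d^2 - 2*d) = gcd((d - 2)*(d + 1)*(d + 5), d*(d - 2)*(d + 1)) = d^2 - d - 2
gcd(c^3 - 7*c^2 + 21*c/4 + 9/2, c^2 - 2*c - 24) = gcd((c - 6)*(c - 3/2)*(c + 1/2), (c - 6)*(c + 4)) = c - 6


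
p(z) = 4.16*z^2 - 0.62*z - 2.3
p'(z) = 8.32*z - 0.62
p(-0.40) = -1.39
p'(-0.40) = -3.95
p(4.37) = 74.43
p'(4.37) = 35.74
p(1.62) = 7.61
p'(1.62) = 12.86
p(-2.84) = 33.01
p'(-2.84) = -24.25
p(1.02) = 1.40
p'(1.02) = 7.87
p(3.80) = 55.41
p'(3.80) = 31.00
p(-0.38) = -1.46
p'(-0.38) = -3.78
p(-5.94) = 148.16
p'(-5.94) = -50.04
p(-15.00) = 943.00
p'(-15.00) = -125.42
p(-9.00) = 340.24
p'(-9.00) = -75.50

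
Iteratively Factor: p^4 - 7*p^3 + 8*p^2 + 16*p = (p - 4)*(p^3 - 3*p^2 - 4*p) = p*(p - 4)*(p^2 - 3*p - 4) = p*(p - 4)^2*(p + 1)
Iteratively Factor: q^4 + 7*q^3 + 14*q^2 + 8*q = (q)*(q^3 + 7*q^2 + 14*q + 8) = q*(q + 2)*(q^2 + 5*q + 4) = q*(q + 2)*(q + 4)*(q + 1)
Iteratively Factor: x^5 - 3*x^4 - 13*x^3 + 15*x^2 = (x - 1)*(x^4 - 2*x^3 - 15*x^2) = (x - 5)*(x - 1)*(x^3 + 3*x^2) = x*(x - 5)*(x - 1)*(x^2 + 3*x) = x^2*(x - 5)*(x - 1)*(x + 3)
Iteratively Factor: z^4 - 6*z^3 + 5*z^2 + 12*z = (z - 4)*(z^3 - 2*z^2 - 3*z) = (z - 4)*(z + 1)*(z^2 - 3*z) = (z - 4)*(z - 3)*(z + 1)*(z)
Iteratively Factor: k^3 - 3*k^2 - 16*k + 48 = (k - 3)*(k^2 - 16) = (k - 3)*(k + 4)*(k - 4)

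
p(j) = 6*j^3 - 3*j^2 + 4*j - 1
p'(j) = 18*j^2 - 6*j + 4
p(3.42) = 217.60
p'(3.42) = 194.02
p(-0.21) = -2.03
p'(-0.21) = 6.05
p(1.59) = 21.89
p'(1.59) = 39.97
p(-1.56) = -37.32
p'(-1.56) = 57.16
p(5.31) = 833.98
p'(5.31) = 479.67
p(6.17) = 1318.78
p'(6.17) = 652.22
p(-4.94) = -817.29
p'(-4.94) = 472.90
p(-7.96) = -3249.07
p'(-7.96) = 1192.27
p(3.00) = 146.00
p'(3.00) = 148.00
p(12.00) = 9983.00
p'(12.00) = 2524.00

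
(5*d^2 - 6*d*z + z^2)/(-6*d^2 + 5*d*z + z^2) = (-5*d + z)/(6*d + z)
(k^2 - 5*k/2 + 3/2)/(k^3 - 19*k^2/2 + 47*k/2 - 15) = (2*k - 3)/(2*k^2 - 17*k + 30)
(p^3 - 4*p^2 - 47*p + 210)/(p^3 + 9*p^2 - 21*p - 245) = (p - 6)/(p + 7)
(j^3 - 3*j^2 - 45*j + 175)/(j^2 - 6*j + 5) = (j^2 + 2*j - 35)/(j - 1)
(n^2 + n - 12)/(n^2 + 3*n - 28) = (n^2 + n - 12)/(n^2 + 3*n - 28)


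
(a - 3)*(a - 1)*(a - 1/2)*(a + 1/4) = a^4 - 17*a^3/4 + 31*a^2/8 - a/4 - 3/8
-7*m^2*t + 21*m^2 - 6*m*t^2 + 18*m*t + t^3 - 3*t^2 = (-7*m + t)*(m + t)*(t - 3)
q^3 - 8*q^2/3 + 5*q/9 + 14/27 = (q - 7/3)*(q - 2/3)*(q + 1/3)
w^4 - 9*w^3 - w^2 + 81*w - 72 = (w - 8)*(w - 3)*(w - 1)*(w + 3)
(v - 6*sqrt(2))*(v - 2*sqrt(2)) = v^2 - 8*sqrt(2)*v + 24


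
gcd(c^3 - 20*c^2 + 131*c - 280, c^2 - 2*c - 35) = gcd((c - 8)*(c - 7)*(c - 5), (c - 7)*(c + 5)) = c - 7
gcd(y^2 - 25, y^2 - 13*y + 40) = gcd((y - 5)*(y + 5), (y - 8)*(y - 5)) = y - 5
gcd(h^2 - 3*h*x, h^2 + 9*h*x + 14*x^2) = 1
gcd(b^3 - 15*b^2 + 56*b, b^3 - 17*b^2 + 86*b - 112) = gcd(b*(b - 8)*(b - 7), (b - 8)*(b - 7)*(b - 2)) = b^2 - 15*b + 56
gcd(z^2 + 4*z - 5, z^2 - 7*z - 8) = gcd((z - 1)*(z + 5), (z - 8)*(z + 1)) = 1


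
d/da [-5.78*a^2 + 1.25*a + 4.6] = 1.25 - 11.56*a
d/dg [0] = 0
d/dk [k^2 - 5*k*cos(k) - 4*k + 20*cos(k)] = 5*k*sin(k) + 2*k - 20*sin(k) - 5*cos(k) - 4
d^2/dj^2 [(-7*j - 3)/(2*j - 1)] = -52/(2*j - 1)^3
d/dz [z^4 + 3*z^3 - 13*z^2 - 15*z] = 4*z^3 + 9*z^2 - 26*z - 15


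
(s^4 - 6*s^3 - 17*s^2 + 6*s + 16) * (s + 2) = s^5 - 4*s^4 - 29*s^3 - 28*s^2 + 28*s + 32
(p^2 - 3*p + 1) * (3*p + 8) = 3*p^3 - p^2 - 21*p + 8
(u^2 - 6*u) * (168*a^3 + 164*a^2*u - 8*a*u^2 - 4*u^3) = 168*a^3*u^2 - 1008*a^3*u + 164*a^2*u^3 - 984*a^2*u^2 - 8*a*u^4 + 48*a*u^3 - 4*u^5 + 24*u^4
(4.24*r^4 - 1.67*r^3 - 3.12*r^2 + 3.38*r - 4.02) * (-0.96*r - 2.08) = -4.0704*r^5 - 7.216*r^4 + 6.4688*r^3 + 3.2448*r^2 - 3.1712*r + 8.3616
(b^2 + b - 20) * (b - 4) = b^3 - 3*b^2 - 24*b + 80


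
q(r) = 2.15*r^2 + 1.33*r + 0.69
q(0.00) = 0.69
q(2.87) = 22.22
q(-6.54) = 83.95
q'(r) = 4.3*r + 1.33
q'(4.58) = 21.02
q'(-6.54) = -26.79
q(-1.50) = 3.53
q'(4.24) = 19.56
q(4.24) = 44.98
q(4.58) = 51.88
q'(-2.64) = -10.02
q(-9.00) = 162.87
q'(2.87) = 13.67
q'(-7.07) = -29.07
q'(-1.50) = -5.12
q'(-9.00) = -37.37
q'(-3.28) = -12.77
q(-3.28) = 19.46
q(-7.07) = 98.75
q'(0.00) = 1.33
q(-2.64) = 12.16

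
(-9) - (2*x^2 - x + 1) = -2*x^2 + x - 10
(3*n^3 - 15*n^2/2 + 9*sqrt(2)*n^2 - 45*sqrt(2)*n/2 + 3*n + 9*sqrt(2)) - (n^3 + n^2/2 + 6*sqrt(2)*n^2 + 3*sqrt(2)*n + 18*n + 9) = 2*n^3 - 8*n^2 + 3*sqrt(2)*n^2 - 51*sqrt(2)*n/2 - 15*n - 9 + 9*sqrt(2)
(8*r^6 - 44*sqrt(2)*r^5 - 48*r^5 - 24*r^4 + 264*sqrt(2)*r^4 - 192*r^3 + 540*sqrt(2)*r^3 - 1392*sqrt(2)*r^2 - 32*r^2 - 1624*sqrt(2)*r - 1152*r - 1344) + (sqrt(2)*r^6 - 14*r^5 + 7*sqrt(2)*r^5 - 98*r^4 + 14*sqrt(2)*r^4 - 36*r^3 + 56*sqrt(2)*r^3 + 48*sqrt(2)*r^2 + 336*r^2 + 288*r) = sqrt(2)*r^6 + 8*r^6 - 62*r^5 - 37*sqrt(2)*r^5 - 122*r^4 + 278*sqrt(2)*r^4 - 228*r^3 + 596*sqrt(2)*r^3 - 1344*sqrt(2)*r^2 + 304*r^2 - 1624*sqrt(2)*r - 864*r - 1344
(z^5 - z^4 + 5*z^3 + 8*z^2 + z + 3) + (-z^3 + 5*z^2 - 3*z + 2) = z^5 - z^4 + 4*z^3 + 13*z^2 - 2*z + 5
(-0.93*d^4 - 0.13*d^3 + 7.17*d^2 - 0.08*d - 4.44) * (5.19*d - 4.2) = -4.8267*d^5 + 3.2313*d^4 + 37.7583*d^3 - 30.5292*d^2 - 22.7076*d + 18.648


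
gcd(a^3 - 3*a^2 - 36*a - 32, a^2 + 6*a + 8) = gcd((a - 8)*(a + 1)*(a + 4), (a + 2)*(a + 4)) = a + 4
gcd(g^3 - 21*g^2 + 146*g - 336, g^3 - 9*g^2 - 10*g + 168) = g^2 - 13*g + 42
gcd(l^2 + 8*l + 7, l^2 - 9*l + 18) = 1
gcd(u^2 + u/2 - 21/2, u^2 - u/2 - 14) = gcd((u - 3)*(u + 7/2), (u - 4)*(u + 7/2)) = u + 7/2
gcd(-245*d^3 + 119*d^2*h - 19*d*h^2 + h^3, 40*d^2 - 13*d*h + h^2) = 5*d - h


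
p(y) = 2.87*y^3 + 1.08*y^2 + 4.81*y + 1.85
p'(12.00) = 1270.57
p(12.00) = 5174.45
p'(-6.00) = 301.81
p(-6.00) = -608.05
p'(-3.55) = 105.65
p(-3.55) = -130.02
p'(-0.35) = 5.11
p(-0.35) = 0.18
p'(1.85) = 38.27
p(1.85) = 32.62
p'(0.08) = 5.04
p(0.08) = 2.24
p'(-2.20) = 41.73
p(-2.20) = -34.06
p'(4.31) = 174.06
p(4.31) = 272.42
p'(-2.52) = 54.04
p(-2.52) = -49.34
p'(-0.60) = 6.61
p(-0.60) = -1.27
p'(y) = 8.61*y^2 + 2.16*y + 4.81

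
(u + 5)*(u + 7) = u^2 + 12*u + 35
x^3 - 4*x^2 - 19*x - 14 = (x - 7)*(x + 1)*(x + 2)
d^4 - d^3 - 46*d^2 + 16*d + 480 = (d - 6)*(d - 4)*(d + 4)*(d + 5)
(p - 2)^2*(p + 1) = p^3 - 3*p^2 + 4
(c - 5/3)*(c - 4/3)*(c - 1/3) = c^3 - 10*c^2/3 + 29*c/9 - 20/27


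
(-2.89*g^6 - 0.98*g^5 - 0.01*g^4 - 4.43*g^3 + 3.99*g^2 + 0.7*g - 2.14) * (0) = 0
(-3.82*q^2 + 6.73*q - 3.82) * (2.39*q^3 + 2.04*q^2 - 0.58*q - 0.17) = -9.1298*q^5 + 8.2919*q^4 + 6.815*q^3 - 11.0468*q^2 + 1.0715*q + 0.6494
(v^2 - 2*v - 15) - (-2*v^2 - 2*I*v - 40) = 3*v^2 - 2*v + 2*I*v + 25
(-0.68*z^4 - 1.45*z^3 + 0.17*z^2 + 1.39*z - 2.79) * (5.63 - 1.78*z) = 1.2104*z^5 - 1.2474*z^4 - 8.4661*z^3 - 1.5171*z^2 + 12.7919*z - 15.7077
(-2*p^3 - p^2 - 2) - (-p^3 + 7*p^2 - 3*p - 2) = -p^3 - 8*p^2 + 3*p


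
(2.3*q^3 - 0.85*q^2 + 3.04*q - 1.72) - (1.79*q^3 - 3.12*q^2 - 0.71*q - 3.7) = 0.51*q^3 + 2.27*q^2 + 3.75*q + 1.98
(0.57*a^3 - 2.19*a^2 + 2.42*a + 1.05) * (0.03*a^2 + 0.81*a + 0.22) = 0.0171*a^5 + 0.396*a^4 - 1.5759*a^3 + 1.5099*a^2 + 1.3829*a + 0.231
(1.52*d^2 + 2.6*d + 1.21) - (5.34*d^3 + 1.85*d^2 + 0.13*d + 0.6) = -5.34*d^3 - 0.33*d^2 + 2.47*d + 0.61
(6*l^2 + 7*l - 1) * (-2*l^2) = -12*l^4 - 14*l^3 + 2*l^2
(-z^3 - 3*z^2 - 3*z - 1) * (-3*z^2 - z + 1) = 3*z^5 + 10*z^4 + 11*z^3 + 3*z^2 - 2*z - 1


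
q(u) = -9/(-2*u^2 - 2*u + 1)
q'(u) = -9*(4*u + 2)/(-2*u^2 - 2*u + 1)^2 = 18*(-2*u - 1)/(2*u^2 + 2*u - 1)^2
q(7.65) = 0.07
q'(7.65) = -0.02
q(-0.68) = -6.27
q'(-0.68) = 3.15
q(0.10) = -11.54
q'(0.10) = -35.50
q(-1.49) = 19.56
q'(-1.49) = 168.28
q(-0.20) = -6.82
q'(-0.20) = -6.20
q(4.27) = 0.20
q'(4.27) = -0.09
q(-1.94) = 3.40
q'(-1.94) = 7.40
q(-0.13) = -7.34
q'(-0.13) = -8.86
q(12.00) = 0.03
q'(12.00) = 0.00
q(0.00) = -9.00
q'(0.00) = -18.00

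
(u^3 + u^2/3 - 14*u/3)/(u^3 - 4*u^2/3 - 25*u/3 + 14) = u*(3*u + 7)/(3*u^2 + 2*u - 21)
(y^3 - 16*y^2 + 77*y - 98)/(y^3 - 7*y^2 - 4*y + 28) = (y - 7)/(y + 2)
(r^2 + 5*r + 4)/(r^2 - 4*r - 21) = (r^2 + 5*r + 4)/(r^2 - 4*r - 21)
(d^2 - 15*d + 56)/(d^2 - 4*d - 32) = (d - 7)/(d + 4)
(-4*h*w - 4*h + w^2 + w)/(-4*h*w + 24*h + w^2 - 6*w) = (w + 1)/(w - 6)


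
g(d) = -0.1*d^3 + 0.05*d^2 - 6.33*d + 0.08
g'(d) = -0.3*d^2 + 0.1*d - 6.33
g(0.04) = -0.17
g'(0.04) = -6.33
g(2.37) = -15.97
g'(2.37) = -7.78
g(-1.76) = 11.92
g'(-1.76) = -7.44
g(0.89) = -5.58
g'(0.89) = -6.48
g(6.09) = -59.20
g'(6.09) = -16.85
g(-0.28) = 1.86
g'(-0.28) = -6.38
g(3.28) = -23.67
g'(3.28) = -9.23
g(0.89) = -5.58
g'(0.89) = -6.48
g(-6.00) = 61.46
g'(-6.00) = -17.73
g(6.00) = -57.70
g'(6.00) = -16.53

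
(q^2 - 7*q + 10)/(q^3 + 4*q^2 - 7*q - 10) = (q - 5)/(q^2 + 6*q + 5)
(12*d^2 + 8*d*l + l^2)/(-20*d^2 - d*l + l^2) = (-12*d^2 - 8*d*l - l^2)/(20*d^2 + d*l - l^2)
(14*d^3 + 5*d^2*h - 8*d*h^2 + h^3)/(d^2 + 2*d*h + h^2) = (14*d^2 - 9*d*h + h^2)/(d + h)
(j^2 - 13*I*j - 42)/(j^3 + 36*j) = (j - 7*I)/(j*(j + 6*I))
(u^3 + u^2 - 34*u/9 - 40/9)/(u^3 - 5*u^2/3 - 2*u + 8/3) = (u + 5/3)/(u - 1)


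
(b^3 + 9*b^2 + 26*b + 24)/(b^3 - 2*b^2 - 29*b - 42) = (b + 4)/(b - 7)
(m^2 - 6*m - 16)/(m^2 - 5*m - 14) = (m - 8)/(m - 7)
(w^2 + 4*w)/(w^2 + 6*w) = (w + 4)/(w + 6)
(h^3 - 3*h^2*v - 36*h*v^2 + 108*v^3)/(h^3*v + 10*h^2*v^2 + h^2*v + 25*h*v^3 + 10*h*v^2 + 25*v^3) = (h^3 - 3*h^2*v - 36*h*v^2 + 108*v^3)/(v*(h^3 + 10*h^2*v + h^2 + 25*h*v^2 + 10*h*v + 25*v^2))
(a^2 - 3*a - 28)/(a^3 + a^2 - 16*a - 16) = (a - 7)/(a^2 - 3*a - 4)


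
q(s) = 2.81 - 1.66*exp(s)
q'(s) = -1.66*exp(s)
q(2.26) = -13.10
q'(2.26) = -15.91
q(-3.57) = 2.76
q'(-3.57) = -0.05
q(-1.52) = 2.45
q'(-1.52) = -0.36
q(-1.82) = 2.54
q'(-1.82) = -0.27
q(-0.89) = 2.13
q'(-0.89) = -0.68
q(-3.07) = 2.73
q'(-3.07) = -0.08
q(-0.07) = 1.26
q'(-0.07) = -1.55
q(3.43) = -48.45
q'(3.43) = -51.26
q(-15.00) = 2.81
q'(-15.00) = 0.00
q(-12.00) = 2.81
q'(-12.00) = 0.00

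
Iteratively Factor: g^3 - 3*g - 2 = (g - 2)*(g^2 + 2*g + 1) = (g - 2)*(g + 1)*(g + 1)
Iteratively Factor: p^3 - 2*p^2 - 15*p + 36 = (p - 3)*(p^2 + p - 12) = (p - 3)*(p + 4)*(p - 3)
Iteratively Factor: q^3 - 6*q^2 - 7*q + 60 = (q - 4)*(q^2 - 2*q - 15) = (q - 4)*(q + 3)*(q - 5)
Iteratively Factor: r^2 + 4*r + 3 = (r + 1)*(r + 3)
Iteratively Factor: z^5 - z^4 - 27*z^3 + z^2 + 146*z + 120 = (z + 2)*(z^4 - 3*z^3 - 21*z^2 + 43*z + 60) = (z - 3)*(z + 2)*(z^3 - 21*z - 20) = (z - 3)*(z + 2)*(z + 4)*(z^2 - 4*z - 5) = (z - 5)*(z - 3)*(z + 2)*(z + 4)*(z + 1)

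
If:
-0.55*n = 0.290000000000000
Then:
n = -0.53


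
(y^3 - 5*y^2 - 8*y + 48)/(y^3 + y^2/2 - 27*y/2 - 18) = 2*(y - 4)/(2*y + 3)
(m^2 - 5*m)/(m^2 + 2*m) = (m - 5)/(m + 2)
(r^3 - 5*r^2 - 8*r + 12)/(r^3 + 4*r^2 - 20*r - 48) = (r^2 - 7*r + 6)/(r^2 + 2*r - 24)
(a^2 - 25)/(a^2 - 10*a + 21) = (a^2 - 25)/(a^2 - 10*a + 21)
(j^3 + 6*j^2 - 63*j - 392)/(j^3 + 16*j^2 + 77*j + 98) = (j - 8)/(j + 2)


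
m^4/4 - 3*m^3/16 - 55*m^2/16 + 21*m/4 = m*(m/4 + 1)*(m - 3)*(m - 7/4)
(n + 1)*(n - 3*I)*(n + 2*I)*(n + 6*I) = n^4 + n^3 + 5*I*n^3 + 12*n^2 + 5*I*n^2 + 12*n + 36*I*n + 36*I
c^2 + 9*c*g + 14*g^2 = (c + 2*g)*(c + 7*g)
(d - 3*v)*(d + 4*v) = d^2 + d*v - 12*v^2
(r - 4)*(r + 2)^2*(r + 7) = r^4 + 7*r^3 - 12*r^2 - 100*r - 112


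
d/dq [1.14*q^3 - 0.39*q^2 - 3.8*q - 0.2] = 3.42*q^2 - 0.78*q - 3.8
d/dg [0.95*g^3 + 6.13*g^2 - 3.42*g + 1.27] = 2.85*g^2 + 12.26*g - 3.42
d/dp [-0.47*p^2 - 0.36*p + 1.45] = -0.94*p - 0.36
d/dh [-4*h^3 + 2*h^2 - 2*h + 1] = -12*h^2 + 4*h - 2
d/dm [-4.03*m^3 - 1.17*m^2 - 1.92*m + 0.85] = -12.09*m^2 - 2.34*m - 1.92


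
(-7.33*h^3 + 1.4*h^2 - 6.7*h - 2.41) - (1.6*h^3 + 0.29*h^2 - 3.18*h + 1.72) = -8.93*h^3 + 1.11*h^2 - 3.52*h - 4.13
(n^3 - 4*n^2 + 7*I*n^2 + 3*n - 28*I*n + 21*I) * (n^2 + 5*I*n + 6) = n^5 - 4*n^4 + 12*I*n^4 - 26*n^3 - 48*I*n^3 + 116*n^2 + 78*I*n^2 - 87*n - 168*I*n + 126*I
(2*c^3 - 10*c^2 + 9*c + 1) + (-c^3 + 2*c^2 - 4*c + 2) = c^3 - 8*c^2 + 5*c + 3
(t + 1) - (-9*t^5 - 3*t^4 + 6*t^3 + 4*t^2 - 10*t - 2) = 9*t^5 + 3*t^4 - 6*t^3 - 4*t^2 + 11*t + 3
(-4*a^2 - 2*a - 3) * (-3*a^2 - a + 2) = 12*a^4 + 10*a^3 + 3*a^2 - a - 6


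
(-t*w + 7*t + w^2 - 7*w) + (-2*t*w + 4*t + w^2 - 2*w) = -3*t*w + 11*t + 2*w^2 - 9*w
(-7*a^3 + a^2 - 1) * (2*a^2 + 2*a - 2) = -14*a^5 - 12*a^4 + 16*a^3 - 4*a^2 - 2*a + 2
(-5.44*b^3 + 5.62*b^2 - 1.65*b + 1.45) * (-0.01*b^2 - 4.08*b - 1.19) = 0.0544*b^5 + 22.139*b^4 - 16.4395*b^3 + 0.0296999999999991*b^2 - 3.9525*b - 1.7255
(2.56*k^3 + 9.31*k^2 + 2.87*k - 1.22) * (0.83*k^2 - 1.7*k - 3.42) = 2.1248*k^5 + 3.3753*k^4 - 22.2001*k^3 - 37.7318*k^2 - 7.7414*k + 4.1724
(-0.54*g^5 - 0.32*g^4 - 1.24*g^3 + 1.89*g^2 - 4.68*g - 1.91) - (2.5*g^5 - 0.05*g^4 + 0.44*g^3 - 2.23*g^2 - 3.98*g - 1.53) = -3.04*g^5 - 0.27*g^4 - 1.68*g^3 + 4.12*g^2 - 0.7*g - 0.38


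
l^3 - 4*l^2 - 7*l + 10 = (l - 5)*(l - 1)*(l + 2)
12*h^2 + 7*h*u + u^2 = (3*h + u)*(4*h + u)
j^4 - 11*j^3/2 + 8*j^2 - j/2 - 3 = (j - 3)*(j - 2)*(j - 1)*(j + 1/2)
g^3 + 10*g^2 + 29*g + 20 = (g + 1)*(g + 4)*(g + 5)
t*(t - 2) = t^2 - 2*t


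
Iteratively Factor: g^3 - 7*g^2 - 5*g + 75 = (g - 5)*(g^2 - 2*g - 15) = (g - 5)^2*(g + 3)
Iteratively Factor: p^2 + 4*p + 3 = (p + 1)*(p + 3)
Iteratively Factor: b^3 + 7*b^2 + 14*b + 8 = (b + 2)*(b^2 + 5*b + 4) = (b + 2)*(b + 4)*(b + 1)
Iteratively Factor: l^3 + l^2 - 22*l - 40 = (l + 2)*(l^2 - l - 20) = (l - 5)*(l + 2)*(l + 4)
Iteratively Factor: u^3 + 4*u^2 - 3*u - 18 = (u + 3)*(u^2 + u - 6) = (u + 3)^2*(u - 2)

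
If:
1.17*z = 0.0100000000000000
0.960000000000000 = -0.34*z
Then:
No Solution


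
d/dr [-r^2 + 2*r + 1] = 2 - 2*r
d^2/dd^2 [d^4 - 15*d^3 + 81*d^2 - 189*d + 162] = 12*d^2 - 90*d + 162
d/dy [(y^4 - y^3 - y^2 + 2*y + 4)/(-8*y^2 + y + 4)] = (-16*y^5 + 11*y^4 + 14*y^3 + 3*y^2 + 56*y + 4)/(64*y^4 - 16*y^3 - 63*y^2 + 8*y + 16)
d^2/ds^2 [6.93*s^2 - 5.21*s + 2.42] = 13.8600000000000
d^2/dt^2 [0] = 0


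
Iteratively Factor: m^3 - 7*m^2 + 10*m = (m - 5)*(m^2 - 2*m) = (m - 5)*(m - 2)*(m)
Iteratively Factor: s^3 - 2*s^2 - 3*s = (s)*(s^2 - 2*s - 3) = s*(s - 3)*(s + 1)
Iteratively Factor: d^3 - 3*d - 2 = (d + 1)*(d^2 - d - 2) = (d + 1)^2*(d - 2)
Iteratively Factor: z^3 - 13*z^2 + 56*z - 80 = (z - 4)*(z^2 - 9*z + 20) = (z - 5)*(z - 4)*(z - 4)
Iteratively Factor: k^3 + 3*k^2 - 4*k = (k + 4)*(k^2 - k) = (k - 1)*(k + 4)*(k)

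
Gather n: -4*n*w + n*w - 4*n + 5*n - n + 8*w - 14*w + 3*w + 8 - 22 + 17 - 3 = -3*n*w - 3*w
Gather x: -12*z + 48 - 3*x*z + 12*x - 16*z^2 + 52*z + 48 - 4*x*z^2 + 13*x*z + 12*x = x*(-4*z^2 + 10*z + 24) - 16*z^2 + 40*z + 96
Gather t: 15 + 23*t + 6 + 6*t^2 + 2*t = 6*t^2 + 25*t + 21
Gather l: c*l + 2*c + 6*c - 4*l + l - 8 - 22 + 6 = 8*c + l*(c - 3) - 24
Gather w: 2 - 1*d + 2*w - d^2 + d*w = -d^2 - d + w*(d + 2) + 2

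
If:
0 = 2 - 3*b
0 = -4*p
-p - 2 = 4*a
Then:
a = -1/2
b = 2/3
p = 0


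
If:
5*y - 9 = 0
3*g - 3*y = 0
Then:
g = 9/5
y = 9/5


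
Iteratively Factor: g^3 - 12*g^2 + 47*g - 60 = (g - 3)*(g^2 - 9*g + 20) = (g - 5)*(g - 3)*(g - 4)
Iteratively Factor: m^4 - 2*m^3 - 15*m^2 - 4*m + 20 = (m + 2)*(m^3 - 4*m^2 - 7*m + 10) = (m + 2)^2*(m^2 - 6*m + 5) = (m - 5)*(m + 2)^2*(m - 1)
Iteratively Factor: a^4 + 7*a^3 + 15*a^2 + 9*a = (a + 3)*(a^3 + 4*a^2 + 3*a) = (a + 3)^2*(a^2 + a) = (a + 1)*(a + 3)^2*(a)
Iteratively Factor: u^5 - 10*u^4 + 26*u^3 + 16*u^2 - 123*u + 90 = (u - 5)*(u^4 - 5*u^3 + u^2 + 21*u - 18) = (u - 5)*(u - 3)*(u^3 - 2*u^2 - 5*u + 6) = (u - 5)*(u - 3)*(u - 1)*(u^2 - u - 6) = (u - 5)*(u - 3)^2*(u - 1)*(u + 2)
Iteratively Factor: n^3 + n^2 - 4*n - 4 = (n + 2)*(n^2 - n - 2) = (n + 1)*(n + 2)*(n - 2)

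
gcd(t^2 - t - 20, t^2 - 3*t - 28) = t + 4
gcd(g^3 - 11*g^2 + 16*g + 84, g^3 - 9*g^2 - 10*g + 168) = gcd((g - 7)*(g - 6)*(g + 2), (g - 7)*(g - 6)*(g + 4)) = g^2 - 13*g + 42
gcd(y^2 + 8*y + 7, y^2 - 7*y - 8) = y + 1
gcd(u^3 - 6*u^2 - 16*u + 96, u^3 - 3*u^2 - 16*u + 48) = u^2 - 16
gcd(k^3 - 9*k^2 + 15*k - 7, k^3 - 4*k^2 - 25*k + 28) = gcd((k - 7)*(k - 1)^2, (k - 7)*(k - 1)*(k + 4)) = k^2 - 8*k + 7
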